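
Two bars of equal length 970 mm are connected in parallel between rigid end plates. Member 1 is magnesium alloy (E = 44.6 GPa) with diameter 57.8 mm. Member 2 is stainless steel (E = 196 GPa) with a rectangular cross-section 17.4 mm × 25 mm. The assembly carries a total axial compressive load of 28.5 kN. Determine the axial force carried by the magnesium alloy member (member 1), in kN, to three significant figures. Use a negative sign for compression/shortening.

-16.5 kN

A_1 = 2624 mm².
A_2 = 435 mm².
Equal strain + equilibrium ⇒ each member carries load in proportion to AE: A₁E₁ = 117000000 N, A₂E₂ = 85260000 N, ΣAE = 202300000 N.
F₁ = P·A₁E₁/ΣAE = -28500·117000000/202300000 = -16490 N.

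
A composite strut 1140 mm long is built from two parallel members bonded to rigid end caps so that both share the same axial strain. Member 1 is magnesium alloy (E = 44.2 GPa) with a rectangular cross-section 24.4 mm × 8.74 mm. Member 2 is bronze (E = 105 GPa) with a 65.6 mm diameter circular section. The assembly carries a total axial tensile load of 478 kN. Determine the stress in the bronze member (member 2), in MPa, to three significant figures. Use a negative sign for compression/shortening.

A_1 = 213.3 mm².
A_2 = 3380 mm².
Equal strain + equilibrium ⇒ each member carries load in proportion to AE: A₁E₁ = 9426000 N, A₂E₂ = 354900000 N, ΣAE = 364300000 N.
σ₂ = P·E₂/ΣAE = 478000·105000/364300000 = 137.8 MPa.

138 MPa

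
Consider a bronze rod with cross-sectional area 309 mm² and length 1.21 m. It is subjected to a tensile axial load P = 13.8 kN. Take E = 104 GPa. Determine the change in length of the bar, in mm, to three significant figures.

δ_mech = NL/(AE) = 13800·1210/(309·104000) = 0.5196 mm.

0.520 mm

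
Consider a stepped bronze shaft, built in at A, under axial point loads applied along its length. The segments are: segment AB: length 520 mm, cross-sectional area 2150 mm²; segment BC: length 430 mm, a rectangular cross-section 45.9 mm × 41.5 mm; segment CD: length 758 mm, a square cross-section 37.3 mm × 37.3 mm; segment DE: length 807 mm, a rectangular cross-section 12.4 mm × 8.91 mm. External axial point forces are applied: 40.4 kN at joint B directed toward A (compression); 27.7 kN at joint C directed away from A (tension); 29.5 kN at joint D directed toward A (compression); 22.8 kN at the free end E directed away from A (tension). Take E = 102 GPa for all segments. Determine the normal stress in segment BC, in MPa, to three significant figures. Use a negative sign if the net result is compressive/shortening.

Internal axial forces (sectioning from the free end, tension +): N_DE = 22.8 kN, N_CD = -6.7 kN, N_BC = 21 kN, N_AB = -19.4 kN.
A_BC = 1905 mm².
σ_BC = N_BC/A_BC = 21000/1905 = 11.02 MPa.

11.0 MPa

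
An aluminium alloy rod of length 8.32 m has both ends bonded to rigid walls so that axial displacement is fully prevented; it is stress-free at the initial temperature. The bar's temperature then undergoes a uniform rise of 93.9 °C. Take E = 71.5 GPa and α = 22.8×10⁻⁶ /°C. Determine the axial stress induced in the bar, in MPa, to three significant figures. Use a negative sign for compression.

-153 MPa

Free thermal expansion αLΔT = 22.8e-6 · 8320 · 93.9 = 17.81 mm.
The walls impose strain ε = −(17.81)/8320 = -2.1409e-03; σ = Eε = 71500 · -2.1409e-03 = -153.1 MPa.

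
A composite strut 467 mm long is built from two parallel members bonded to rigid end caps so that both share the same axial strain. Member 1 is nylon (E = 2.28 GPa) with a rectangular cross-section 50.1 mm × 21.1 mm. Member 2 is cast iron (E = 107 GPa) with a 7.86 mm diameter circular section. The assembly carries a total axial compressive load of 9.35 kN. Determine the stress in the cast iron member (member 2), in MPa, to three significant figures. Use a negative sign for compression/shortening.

-132 MPa

A_1 = 1057 mm².
A_2 = 48.52 mm².
Equal strain + equilibrium ⇒ each member carries load in proportion to AE: A₁E₁ = 2410000 N, A₂E₂ = 5192000 N, ΣAE = 7602000 N.
σ₂ = P·E₂/ΣAE = -9350·107000/7602000 = -131.6 MPa.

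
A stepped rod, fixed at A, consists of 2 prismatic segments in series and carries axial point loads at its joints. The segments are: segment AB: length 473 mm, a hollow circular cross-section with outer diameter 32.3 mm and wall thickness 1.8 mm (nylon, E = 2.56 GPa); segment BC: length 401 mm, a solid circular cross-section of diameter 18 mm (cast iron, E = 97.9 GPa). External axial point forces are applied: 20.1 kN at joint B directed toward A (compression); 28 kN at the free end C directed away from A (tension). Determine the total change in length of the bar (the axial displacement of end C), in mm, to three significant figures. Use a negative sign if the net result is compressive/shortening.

8.91 mm

Internal axial forces (sectioning from the free end, tension +): N_BC = 28 kN, N_AB = 7.9 kN.
A_AB = 172.5 mm².
A_BC = 254.5 mm².
δ_AB = 7900·473/(172.5·2560) = 8.463 mm
δ_BC = 28000·401/(254.5·97900) = 0.4507 mm
δ = Σδ_i = 8.914 mm.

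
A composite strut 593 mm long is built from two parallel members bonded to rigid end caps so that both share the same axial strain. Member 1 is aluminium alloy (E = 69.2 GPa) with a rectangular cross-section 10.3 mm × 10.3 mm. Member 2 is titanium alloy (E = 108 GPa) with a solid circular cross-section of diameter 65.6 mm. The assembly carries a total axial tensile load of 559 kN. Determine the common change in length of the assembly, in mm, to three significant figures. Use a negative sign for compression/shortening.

0.890 mm

A_1 = 106.1 mm².
A_2 = 3380 mm².
Equal strain + equilibrium ⇒ each member carries load in proportion to AE: A₁E₁ = 7341000 N, A₂E₂ = 365000000 N, ΣAE = 372400000 N.
δ = PL/ΣAE = 559000·593/372400000 = 0.8902 mm.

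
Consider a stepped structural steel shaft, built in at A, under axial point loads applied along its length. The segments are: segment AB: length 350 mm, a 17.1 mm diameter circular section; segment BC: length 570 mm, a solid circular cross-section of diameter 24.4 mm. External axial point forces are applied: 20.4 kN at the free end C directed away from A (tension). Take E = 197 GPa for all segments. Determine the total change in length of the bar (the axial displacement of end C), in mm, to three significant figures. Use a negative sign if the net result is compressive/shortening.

Internal axial forces (sectioning from the free end, tension +): N_BC = 20.4 kN, N_AB = 20.4 kN.
A_AB = 229.7 mm².
A_BC = 467.6 mm².
δ_AB = 20400·350/(229.7·197000) = 0.1578 mm
δ_BC = 20400·570/(467.6·197000) = 0.1262 mm
δ = Σδ_i = 0.284 mm.

0.284 mm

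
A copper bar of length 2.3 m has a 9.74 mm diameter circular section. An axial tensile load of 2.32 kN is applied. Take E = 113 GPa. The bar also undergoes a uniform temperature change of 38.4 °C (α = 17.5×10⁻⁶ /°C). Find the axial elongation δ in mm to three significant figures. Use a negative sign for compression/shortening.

2.18 mm

A = 74.51 mm².
δ_mech = NL/(AE) = 2320·2300/(74.51·113000) = 0.6338 mm.
δ_thermal = αLΔT = 17.5e-6·2300·38.4 = 1.546 mm.
δ = δ_mech + δ_thermal = 2.179 mm.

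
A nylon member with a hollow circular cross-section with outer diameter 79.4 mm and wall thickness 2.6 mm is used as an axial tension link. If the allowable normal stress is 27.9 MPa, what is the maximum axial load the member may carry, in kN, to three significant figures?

A = 627.3 mm².
P_max = σ_allow · A = 27.9 · 627.3 = 17500 N = 17.5 kN.

17.5 kN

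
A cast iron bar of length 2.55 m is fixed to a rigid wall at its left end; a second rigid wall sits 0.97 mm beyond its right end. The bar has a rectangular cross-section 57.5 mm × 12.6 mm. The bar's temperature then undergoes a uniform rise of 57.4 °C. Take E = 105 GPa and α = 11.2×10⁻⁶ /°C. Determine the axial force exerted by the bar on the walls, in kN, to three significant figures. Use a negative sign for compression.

Free thermal expansion αLΔT = 11.2e-6 · 2550 · 57.4 = 1.639 mm.
The walls engage after the gap closes; constrained expansion = 1.639 − 0.97 = 0.6693 mm.
The walls impose strain ε = −(0.6693)/2550 = -2.6249e-04; σ = Eε = 105000 · -2.6249e-04 = -27.56 MPa.
Wall reaction R = σ·A = -27.56·724.5 = -19970 N = -19.97 kN.

-20.0 kN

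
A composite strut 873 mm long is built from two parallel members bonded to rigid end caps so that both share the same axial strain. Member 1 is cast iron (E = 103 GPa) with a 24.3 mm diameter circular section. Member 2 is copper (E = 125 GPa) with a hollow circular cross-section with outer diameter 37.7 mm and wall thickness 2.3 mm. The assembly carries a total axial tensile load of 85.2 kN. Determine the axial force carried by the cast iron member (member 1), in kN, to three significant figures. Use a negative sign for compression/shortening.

51.0 kN

A_1 = 463.8 mm².
A_2 = 255.8 mm².
Equal strain + equilibrium ⇒ each member carries load in proportion to AE: A₁E₁ = 47770000 N, A₂E₂ = 31970000 N, ΣAE = 79740000 N.
F₁ = P·A₁E₁/ΣAE = 85200·47770000/79740000 = 51040 N.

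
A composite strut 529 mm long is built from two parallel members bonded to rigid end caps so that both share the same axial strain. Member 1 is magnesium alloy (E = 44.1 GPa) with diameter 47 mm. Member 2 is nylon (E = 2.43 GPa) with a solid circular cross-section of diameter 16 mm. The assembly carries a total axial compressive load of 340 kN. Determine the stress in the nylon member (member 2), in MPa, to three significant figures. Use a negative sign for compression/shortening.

A_1 = 1735 mm².
A_2 = 201.1 mm².
Equal strain + equilibrium ⇒ each member carries load in proportion to AE: A₁E₁ = 76510000 N, A₂E₂ = 488600 N, ΣAE = 77000000 N.
σ₂ = P·E₂/ΣAE = -340000·2430/77000000 = -10.73 MPa.

-10.7 MPa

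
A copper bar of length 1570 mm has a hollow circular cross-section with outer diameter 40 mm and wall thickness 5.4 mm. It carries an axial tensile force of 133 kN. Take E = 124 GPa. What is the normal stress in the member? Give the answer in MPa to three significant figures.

227 MPa

A = 587 mm².
σ = N/A = 133000/587 = 226.6 MPa.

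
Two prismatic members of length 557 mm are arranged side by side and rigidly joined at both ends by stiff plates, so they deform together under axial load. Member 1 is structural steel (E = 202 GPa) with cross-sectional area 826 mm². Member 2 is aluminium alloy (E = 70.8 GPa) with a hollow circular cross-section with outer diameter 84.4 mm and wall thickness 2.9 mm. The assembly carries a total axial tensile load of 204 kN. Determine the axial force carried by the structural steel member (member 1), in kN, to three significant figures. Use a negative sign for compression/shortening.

155 kN

A_2 = 742.5 mm².
Equal strain + equilibrium ⇒ each member carries load in proportion to AE: A₁E₁ = 166900000 N, A₂E₂ = 52570000 N, ΣAE = 219400000 N.
F₁ = P·A₁E₁/ΣAE = 204000·166900000/219400000 = 155100 N.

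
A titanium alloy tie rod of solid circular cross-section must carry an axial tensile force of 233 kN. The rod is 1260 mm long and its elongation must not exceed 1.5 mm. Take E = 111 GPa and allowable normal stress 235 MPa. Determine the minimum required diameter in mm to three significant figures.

Required area A ≥ P/σ_allow = 233000/235 = 991.5 mm².
For a solid circular section, d ≥ √(4A/π) = 35.53 mm.
Elongation limit: A ≥ PL/(Eδ_allow) = 233000·1260/(111000·1.5) = 1763 mm² ⇒ d ≥ 47.38 mm.
The elongation limit governs.

47.4 mm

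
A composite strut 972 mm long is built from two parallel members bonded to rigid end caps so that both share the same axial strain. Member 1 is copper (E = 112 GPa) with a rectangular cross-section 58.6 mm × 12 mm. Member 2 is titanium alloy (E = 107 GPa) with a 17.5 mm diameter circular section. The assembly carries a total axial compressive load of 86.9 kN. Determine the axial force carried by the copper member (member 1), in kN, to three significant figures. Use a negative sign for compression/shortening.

A_1 = 703.2 mm².
A_2 = 240.5 mm².
Equal strain + equilibrium ⇒ each member carries load in proportion to AE: A₁E₁ = 78760000 N, A₂E₂ = 25740000 N, ΣAE = 104500000 N.
F₁ = P·A₁E₁/ΣAE = -86900·78760000/104500000 = -65500 N.

-65.5 kN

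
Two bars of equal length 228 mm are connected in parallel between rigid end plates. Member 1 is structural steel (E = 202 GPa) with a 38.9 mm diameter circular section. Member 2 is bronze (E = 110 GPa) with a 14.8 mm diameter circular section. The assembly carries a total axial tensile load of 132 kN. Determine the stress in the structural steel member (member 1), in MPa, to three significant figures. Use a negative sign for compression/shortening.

103 MPa

A_1 = 1188 mm².
A_2 = 172 mm².
Equal strain + equilibrium ⇒ each member carries load in proportion to AE: A₁E₁ = 240100000 N, A₂E₂ = 18920000 N, ΣAE = 259000000 N.
σ₁ = P·E₁/ΣAE = 132000·202000/259000000 = 103 MPa.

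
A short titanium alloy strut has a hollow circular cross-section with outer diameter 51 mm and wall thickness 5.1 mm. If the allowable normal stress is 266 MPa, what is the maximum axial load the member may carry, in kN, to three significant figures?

196 kN

A = 735.4 mm².
P_max = σ_allow · A = 266 · 735.4 = 195600 N = 195.6 kN.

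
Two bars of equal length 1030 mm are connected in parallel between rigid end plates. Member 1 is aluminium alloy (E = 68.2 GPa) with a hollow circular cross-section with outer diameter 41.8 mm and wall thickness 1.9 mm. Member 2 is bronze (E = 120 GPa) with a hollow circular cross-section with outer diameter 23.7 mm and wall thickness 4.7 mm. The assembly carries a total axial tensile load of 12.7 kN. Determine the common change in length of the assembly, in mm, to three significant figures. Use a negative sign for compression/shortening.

0.262 mm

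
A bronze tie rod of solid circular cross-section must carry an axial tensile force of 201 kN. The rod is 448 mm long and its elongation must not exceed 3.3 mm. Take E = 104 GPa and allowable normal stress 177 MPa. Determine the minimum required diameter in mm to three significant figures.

38.0 mm

Required area A ≥ P/σ_allow = 201000/177 = 1136 mm².
For a solid circular section, d ≥ √(4A/π) = 38.02 mm.
Elongation limit: A ≥ PL/(Eδ_allow) = 201000·448/(104000·3.3) = 262.4 mm² ⇒ d ≥ 18.28 mm.
The stress limit governs.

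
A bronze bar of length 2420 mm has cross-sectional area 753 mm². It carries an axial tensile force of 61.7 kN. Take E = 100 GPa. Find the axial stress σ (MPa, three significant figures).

81.9 MPa

σ = N/A = 61700/753 = 81.94 MPa.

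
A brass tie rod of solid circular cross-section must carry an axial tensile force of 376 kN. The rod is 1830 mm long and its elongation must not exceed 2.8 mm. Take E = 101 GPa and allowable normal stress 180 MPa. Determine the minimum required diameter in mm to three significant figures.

55.7 mm

Required area A ≥ P/σ_allow = 376000/180 = 2089 mm².
For a solid circular section, d ≥ √(4A/π) = 51.57 mm.
Elongation limit: A ≥ PL/(Eδ_allow) = 376000·1830/(101000·2.8) = 2433 mm² ⇒ d ≥ 55.66 mm.
The elongation limit governs.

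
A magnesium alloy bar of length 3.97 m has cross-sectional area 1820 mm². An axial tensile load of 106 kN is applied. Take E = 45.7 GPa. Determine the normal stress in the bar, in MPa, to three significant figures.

58.2 MPa

σ = N/A = 106000/1820 = 58.24 MPa.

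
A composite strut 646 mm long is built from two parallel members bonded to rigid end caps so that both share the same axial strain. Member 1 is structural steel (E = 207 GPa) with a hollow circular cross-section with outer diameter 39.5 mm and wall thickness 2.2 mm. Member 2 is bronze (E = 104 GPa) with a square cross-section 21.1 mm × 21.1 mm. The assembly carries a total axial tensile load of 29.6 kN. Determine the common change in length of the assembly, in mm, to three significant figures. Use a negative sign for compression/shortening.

0.192 mm

A_1 = 257.8 mm².
A_2 = 445.2 mm².
Equal strain + equilibrium ⇒ each member carries load in proportion to AE: A₁E₁ = 53360000 N, A₂E₂ = 46300000 N, ΣAE = 99670000 N.
δ = PL/ΣAE = 29600·646/99670000 = 0.1919 mm.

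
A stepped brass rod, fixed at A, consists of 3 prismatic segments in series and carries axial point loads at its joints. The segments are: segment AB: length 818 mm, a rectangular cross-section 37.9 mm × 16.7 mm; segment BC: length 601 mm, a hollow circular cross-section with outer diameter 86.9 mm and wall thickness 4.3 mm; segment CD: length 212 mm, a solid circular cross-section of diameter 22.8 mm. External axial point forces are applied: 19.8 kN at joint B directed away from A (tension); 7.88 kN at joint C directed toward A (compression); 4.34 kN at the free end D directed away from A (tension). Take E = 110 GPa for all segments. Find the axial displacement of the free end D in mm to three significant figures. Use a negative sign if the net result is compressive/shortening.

Internal axial forces (sectioning from the free end, tension +): N_CD = 4.34 kN, N_BC = -3.54 kN, N_AB = 16.26 kN.
A_AB = 632.9 mm².
A_BC = 1116 mm².
A_CD = 408.3 mm².
δ_AB = 16260·818/(632.9·110000) = 0.191 mm
δ_BC = -3540·601/(1116·110000) = -0.01733 mm
δ_CD = 4340·212/(408.3·110000) = 0.02049 mm
δ = Σδ_i = 0.1942 mm.

0.194 mm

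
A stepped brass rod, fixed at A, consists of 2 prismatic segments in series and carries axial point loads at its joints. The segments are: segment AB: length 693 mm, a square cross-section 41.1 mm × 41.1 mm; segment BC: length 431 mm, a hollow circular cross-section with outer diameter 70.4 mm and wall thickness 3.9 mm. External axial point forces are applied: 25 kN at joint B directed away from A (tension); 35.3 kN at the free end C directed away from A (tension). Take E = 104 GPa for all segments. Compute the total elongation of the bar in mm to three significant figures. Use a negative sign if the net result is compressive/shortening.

Internal axial forces (sectioning from the free end, tension +): N_BC = 35.3 kN, N_AB = 60.3 kN.
A_AB = 1689 mm².
A_BC = 814.8 mm².
δ_AB = 60300·693/(1689·104000) = 0.2379 mm
δ_BC = 35300·431/(814.8·104000) = 0.1795 mm
δ = Σδ_i = 0.4174 mm.

0.417 mm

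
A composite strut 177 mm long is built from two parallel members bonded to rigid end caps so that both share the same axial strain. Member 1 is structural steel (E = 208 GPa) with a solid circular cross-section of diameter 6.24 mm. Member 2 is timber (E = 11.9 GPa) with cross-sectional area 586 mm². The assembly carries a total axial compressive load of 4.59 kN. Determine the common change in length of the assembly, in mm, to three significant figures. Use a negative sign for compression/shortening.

-0.0609 mm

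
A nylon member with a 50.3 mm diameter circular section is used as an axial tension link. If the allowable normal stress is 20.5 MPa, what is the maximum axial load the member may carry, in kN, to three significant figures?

40.7 kN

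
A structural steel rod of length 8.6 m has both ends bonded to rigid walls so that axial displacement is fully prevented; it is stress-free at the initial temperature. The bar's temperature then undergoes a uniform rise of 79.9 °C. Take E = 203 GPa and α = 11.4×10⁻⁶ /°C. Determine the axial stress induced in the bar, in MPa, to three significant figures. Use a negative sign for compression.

Free thermal expansion αLΔT = 11.4e-6 · 8600 · 79.9 = 7.833 mm.
The walls impose strain ε = −(7.833)/8600 = -9.1086e-04; σ = Eε = 203000 · -9.1086e-04 = -184.9 MPa.

-185 MPa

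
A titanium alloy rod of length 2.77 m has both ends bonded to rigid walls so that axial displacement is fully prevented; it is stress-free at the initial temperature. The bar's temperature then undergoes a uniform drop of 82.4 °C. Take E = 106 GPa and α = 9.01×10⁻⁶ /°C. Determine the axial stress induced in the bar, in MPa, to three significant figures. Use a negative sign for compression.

78.7 MPa

Free thermal expansion αLΔT = 9.01e-6 · 2770 · -82.4 = -2.057 mm.
The walls impose strain ε = −(-2.057)/2770 = 7.4242e-04; σ = Eε = 106000 · 7.4242e-04 = 78.7 MPa.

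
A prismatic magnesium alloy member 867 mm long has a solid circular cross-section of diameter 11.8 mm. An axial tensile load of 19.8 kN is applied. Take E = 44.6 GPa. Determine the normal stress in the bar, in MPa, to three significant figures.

181 MPa

A = 109.4 mm².
σ = N/A = 19800/109.4 = 181.1 MPa.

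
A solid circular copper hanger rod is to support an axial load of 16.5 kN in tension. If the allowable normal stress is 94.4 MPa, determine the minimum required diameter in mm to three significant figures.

Required area A ≥ P/σ_allow = 16500/94.4 = 174.8 mm².
For a solid circular section, d ≥ √(4A/π) = 14.92 mm.

14.9 mm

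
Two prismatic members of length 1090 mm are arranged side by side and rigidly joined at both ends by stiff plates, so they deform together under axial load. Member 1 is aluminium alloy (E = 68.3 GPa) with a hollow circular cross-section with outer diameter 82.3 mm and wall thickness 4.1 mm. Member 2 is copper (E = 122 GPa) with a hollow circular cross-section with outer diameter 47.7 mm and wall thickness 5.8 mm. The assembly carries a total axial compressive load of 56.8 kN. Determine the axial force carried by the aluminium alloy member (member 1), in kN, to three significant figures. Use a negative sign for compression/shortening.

A_1 = 1007 mm².
A_2 = 763.5 mm².
Equal strain + equilibrium ⇒ each member carries load in proportion to AE: A₁E₁ = 68800000 N, A₂E₂ = 93140000 N, ΣAE = 161900000 N.
F₁ = P·A₁E₁/ΣAE = -56800·68800000/161900000 = -24130 N.

-24.1 kN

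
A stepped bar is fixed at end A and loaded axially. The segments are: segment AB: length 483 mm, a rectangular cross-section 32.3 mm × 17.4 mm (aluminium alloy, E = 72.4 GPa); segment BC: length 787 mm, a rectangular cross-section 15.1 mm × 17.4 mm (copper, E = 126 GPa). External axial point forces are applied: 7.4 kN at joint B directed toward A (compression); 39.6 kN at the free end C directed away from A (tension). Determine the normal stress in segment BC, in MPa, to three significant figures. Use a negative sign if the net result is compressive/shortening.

Internal axial forces (sectioning from the free end, tension +): N_BC = 39.6 kN, N_AB = 32.2 kN.
A_BC = 262.7 mm².
σ_BC = N_BC/A_BC = 39600/262.7 = 150.7 MPa.

151 MPa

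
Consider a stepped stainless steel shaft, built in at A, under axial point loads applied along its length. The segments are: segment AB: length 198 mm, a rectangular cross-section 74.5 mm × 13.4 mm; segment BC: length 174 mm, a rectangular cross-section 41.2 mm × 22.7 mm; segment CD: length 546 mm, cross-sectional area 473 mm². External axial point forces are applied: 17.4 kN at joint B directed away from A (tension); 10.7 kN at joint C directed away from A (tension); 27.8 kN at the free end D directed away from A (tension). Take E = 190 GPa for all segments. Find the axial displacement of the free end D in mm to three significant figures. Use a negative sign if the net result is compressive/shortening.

Internal axial forces (sectioning from the free end, tension +): N_CD = 27.8 kN, N_BC = 38.5 kN, N_AB = 55.9 kN.
A_AB = 998.3 mm².
A_BC = 935.2 mm².
δ_AB = 55900·198/(998.3·190000) = 0.05835 mm
δ_BC = 38500·174/(935.2·190000) = 0.0377 mm
δ_CD = 27800·546/(473·190000) = 0.1689 mm
δ = Σδ_i = 0.2649 mm.

0.265 mm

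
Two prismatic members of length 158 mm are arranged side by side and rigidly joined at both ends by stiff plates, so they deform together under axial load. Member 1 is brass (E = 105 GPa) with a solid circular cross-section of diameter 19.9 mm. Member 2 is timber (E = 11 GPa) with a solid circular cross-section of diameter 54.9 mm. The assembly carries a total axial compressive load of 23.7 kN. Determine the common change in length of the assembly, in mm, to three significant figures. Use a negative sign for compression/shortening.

-0.0638 mm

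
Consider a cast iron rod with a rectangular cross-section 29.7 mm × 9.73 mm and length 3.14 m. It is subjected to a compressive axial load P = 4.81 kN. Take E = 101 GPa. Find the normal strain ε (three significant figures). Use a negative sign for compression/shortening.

-1.65e-04

A = 289 mm².
σ = N/A = -16.64 MPa; ε = σ/E = -16.64/101000 = -1.648e-04.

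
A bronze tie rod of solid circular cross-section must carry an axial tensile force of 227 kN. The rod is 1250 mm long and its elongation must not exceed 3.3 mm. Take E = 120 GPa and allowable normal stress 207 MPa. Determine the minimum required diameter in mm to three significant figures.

37.4 mm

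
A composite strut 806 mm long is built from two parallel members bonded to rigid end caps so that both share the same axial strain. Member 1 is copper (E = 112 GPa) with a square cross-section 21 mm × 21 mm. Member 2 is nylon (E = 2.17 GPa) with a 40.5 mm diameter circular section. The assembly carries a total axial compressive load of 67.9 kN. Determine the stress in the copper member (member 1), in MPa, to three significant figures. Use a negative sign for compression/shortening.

-146 MPa

A_1 = 441 mm².
A_2 = 1288 mm².
Equal strain + equilibrium ⇒ each member carries load in proportion to AE: A₁E₁ = 49390000 N, A₂E₂ = 2796000 N, ΣAE = 52190000 N.
σ₁ = P·E₁/ΣAE = -67900·112000/52190000 = -145.7 MPa.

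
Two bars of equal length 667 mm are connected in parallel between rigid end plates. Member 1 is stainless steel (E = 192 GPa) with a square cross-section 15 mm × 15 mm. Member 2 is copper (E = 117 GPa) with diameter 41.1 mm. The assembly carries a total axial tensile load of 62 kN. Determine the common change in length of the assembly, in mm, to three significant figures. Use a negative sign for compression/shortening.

0.208 mm

A_1 = 225 mm².
A_2 = 1327 mm².
Equal strain + equilibrium ⇒ each member carries load in proportion to AE: A₁E₁ = 43200000 N, A₂E₂ = 155200000 N, ΣAE = 198400000 N.
δ = PL/ΣAE = 62000·667/198400000 = 0.2084 mm.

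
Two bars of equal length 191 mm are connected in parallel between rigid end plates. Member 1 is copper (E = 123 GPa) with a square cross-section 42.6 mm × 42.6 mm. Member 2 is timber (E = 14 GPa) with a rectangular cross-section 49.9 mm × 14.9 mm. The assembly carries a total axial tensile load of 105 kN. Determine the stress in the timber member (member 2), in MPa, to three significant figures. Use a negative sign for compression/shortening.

A_1 = 1815 mm².
A_2 = 743.5 mm².
Equal strain + equilibrium ⇒ each member carries load in proportion to AE: A₁E₁ = 223200000 N, A₂E₂ = 10410000 N, ΣAE = 233600000 N.
σ₂ = P·E₂/ΣAE = 105000·14000/233600000 = 6.292 MPa.

6.29 MPa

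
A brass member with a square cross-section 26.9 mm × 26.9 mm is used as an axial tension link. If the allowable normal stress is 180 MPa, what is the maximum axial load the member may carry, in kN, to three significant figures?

A = 723.6 mm².
P_max = σ_allow · A = 180 · 723.6 = 130200 N = 130.2 kN.

130 kN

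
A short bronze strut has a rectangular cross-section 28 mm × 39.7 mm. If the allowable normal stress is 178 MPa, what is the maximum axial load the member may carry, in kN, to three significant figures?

198 kN

A = 1112 mm².
P_max = σ_allow · A = 178 · 1112 = 197900 N = 197.9 kN.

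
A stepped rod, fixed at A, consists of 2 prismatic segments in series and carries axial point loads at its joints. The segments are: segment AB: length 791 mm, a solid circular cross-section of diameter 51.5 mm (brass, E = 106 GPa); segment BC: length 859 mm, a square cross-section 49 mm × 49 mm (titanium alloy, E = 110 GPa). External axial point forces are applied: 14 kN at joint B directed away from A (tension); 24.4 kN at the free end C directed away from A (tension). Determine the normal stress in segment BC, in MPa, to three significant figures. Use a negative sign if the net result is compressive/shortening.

10.2 MPa

Internal axial forces (sectioning from the free end, tension +): N_BC = 24.4 kN, N_AB = 38.4 kN.
A_BC = 2401 mm².
σ_BC = N_BC/A_BC = 24400/2401 = 10.16 MPa.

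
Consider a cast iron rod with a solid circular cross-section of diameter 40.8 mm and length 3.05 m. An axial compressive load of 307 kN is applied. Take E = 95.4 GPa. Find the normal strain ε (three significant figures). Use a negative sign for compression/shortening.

A = 1307 mm².
σ = N/A = -234.8 MPa; ε = σ/E = -234.8/95400 = -2.461e-03.

-0.00246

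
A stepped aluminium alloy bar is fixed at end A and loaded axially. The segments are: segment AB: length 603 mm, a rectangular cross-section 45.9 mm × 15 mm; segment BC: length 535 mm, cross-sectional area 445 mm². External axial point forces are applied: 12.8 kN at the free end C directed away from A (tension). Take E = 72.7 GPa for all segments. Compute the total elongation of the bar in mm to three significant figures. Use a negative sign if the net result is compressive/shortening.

Internal axial forces (sectioning from the free end, tension +): N_BC = 12.8 kN, N_AB = 12.8 kN.
A_AB = 688.5 mm².
δ_AB = 12800·603/(688.5·72700) = 0.1542 mm
δ_BC = 12800·535/(445·72700) = 0.2117 mm
δ = Σδ_i = 0.3659 mm.

0.366 mm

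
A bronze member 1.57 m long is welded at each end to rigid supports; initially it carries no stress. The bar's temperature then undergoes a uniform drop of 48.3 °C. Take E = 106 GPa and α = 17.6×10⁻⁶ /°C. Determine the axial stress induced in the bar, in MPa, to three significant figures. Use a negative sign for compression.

90.1 MPa

Free thermal expansion αLΔT = 17.6e-6 · 1570 · -48.3 = -1.335 mm.
The walls impose strain ε = −(-1.335)/1570 = 8.5008e-04; σ = Eε = 106000 · 8.5008e-04 = 90.11 MPa.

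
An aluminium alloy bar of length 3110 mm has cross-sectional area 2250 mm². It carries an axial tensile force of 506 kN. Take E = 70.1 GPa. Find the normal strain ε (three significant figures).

σ = N/A = 224.9 MPa; ε = σ/E = 224.9/70100 = 3.208e-03.

0.00321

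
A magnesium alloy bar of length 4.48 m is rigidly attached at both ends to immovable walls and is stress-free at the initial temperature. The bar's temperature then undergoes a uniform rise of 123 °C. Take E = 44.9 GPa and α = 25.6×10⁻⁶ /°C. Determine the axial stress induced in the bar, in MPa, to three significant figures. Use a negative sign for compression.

Free thermal expansion αLΔT = 25.6e-6 · 4480 · 123 = 14.11 mm.
The walls impose strain ε = −(14.11)/4480 = -3.1488e-03; σ = Eε = 44900 · -3.1488e-03 = -141.4 MPa.

-141 MPa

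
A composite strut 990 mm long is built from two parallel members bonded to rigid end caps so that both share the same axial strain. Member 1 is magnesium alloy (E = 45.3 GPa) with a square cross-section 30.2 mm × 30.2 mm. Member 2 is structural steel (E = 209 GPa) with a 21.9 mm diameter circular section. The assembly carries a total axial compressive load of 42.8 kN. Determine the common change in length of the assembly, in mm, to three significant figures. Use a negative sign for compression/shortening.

-0.353 mm

A_1 = 912 mm².
A_2 = 376.7 mm².
Equal strain + equilibrium ⇒ each member carries load in proportion to AE: A₁E₁ = 41320000 N, A₂E₂ = 78730000 N, ΣAE = 120000000 N.
δ = PL/ΣAE = -42800·990/120000000 = -0.353 mm.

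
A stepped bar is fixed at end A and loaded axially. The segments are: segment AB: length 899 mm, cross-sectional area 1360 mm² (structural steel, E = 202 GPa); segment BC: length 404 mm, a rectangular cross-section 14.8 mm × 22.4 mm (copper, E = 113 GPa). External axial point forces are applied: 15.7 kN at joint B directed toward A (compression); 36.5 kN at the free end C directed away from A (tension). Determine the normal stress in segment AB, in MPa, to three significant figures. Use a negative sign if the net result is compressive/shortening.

Internal axial forces (sectioning from the free end, tension +): N_BC = 36.5 kN, N_AB = 20.8 kN.
σ_AB = N_AB/A_AB = 20800/1360 = 15.29 MPa.

15.3 MPa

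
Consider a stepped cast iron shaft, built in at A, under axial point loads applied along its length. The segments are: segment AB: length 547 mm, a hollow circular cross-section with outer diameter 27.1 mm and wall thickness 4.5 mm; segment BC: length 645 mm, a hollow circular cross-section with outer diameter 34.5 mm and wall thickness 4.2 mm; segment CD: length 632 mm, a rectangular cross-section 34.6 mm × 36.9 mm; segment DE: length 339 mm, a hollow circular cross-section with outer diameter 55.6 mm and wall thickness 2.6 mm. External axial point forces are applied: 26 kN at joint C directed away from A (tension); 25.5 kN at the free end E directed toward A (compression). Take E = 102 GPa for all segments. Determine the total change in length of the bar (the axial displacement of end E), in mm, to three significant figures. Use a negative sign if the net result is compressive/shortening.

-0.303 mm

Internal axial forces (sectioning from the free end, tension +): N_DE = -25.5 kN, N_CD = -25.5 kN, N_BC = 0.5 kN, N_AB = 0.5 kN.
A_AB = 319.5 mm².
A_BC = 399.8 mm².
A_CD = 1277 mm².
A_DE = 432.9 mm².
δ_AB = 500·547/(319.5·102000) = 0.008392 mm
δ_BC = 500·645/(399.8·102000) = 0.007908 mm
δ_CD = -25500·632/(1277·102000) = -0.1238 mm
δ_DE = -25500·339/(432.9·102000) = -0.1958 mm
δ = Σδ_i = -0.3032 mm.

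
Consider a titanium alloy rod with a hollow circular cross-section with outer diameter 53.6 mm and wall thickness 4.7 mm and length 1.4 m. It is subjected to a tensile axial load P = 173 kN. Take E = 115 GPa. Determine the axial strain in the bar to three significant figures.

A = 722 mm².
σ = N/A = 239.6 MPa; ε = σ/E = 239.6/115000 = 2.083e-03.

0.00208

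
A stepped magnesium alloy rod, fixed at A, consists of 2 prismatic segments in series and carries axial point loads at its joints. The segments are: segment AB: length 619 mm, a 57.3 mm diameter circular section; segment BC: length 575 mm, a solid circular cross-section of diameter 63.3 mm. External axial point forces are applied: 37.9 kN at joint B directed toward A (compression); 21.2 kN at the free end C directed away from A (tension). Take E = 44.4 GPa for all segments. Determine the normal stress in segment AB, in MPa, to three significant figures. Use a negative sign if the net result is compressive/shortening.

Internal axial forces (sectioning from the free end, tension +): N_BC = 21.2 kN, N_AB = -16.7 kN.
A_AB = 2579 mm².
σ_AB = N_AB/A_AB = -16700/2579 = -6.476 MPa.

-6.48 MPa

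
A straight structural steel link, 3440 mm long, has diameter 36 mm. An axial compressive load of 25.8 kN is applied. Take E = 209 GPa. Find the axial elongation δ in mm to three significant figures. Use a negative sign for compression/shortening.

-0.417 mm

A = 1018 mm².
δ_mech = NL/(AE) = -25800·3440/(1018·209000) = -0.4172 mm.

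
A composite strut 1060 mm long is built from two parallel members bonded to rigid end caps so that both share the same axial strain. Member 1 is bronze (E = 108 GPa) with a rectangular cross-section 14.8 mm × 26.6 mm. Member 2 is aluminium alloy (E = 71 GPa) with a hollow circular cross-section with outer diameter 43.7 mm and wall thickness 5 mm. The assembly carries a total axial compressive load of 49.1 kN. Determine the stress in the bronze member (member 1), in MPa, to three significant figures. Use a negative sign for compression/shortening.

-61.9 MPa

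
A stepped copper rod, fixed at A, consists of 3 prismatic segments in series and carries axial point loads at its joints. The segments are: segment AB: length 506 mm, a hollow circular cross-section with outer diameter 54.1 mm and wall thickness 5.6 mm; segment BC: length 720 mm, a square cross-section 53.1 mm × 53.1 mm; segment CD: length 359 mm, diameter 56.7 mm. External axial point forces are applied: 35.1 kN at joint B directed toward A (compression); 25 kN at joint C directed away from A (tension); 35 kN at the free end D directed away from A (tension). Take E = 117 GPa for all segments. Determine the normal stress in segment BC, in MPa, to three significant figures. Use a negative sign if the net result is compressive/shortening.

Internal axial forces (sectioning from the free end, tension +): N_CD = 35 kN, N_BC = 60 kN, N_AB = 24.9 kN.
A_BC = 2820 mm².
σ_BC = N_BC/A_BC = 60000/2820 = 21.28 MPa.

21.3 MPa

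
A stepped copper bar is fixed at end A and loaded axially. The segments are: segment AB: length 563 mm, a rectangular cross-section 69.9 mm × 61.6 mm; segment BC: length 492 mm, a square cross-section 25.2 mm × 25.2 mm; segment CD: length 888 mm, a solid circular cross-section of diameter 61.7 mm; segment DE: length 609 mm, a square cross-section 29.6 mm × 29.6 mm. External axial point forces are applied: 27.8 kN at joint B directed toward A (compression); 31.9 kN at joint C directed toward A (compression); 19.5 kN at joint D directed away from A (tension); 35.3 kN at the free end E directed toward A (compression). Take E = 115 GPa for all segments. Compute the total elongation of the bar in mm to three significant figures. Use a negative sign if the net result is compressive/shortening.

Internal axial forces (sectioning from the free end, tension +): N_DE = -35.3 kN, N_CD = -15.8 kN, N_BC = -47.7 kN, N_AB = -75.5 kN.
A_AB = 4306 mm².
A_BC = 635 mm².
A_CD = 2990 mm².
A_DE = 876.2 mm².
δ_AB = -75500·563/(4306·115000) = -0.08584 mm
δ_BC = -47700·492/(635·115000) = -0.3214 mm
δ_CD = -15800·888/(2990·115000) = -0.0408 mm
δ_DE = -35300·609/(876.2·115000) = -0.2134 mm
δ = Σδ_i = -0.6614 mm.

-0.661 mm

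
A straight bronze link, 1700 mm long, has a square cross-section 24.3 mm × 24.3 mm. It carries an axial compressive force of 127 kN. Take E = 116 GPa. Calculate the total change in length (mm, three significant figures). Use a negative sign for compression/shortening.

A = 590.5 mm².
δ_mech = NL/(AE) = -127000·1700/(590.5·116000) = -3.152 mm.

-3.15 mm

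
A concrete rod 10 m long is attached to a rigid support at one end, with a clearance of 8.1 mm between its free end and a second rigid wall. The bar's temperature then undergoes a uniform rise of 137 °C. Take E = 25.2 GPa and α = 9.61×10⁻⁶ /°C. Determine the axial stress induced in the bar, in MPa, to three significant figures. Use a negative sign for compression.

Free thermal expansion αLΔT = 9.61e-6 · 10000 · 137 = 13.17 mm.
The walls engage after the gap closes; constrained expansion = 13.17 − 8.1 = 5.066 mm.
The walls impose strain ε = −(5.066)/10000 = -5.0657e-04; σ = Eε = 25200 · -5.0657e-04 = -12.77 MPa.

-12.8 MPa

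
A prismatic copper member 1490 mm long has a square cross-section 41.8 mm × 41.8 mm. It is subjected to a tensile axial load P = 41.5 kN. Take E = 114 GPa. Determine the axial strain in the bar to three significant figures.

2.08e-04

A = 1747 mm².
σ = N/A = 23.75 MPa; ε = σ/E = 23.75/114000 = 2.083e-04.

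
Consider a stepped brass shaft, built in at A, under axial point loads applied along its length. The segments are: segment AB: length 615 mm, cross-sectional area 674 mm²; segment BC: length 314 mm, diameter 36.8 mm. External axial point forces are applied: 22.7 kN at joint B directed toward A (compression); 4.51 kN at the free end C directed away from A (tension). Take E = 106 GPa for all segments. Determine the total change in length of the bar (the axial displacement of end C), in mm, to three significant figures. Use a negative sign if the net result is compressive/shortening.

-0.144 mm

Internal axial forces (sectioning from the free end, tension +): N_BC = 4.51 kN, N_AB = -18.19 kN.
A_BC = 1064 mm².
δ_AB = -18190·615/(674·106000) = -0.1566 mm
δ_BC = 4510·314/(1064·106000) = 0.01256 mm
δ = Σδ_i = -0.144 mm.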